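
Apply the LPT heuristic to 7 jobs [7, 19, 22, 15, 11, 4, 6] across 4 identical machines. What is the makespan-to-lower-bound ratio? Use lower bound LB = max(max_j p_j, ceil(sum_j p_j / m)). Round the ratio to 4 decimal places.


LPT order: [22, 19, 15, 11, 7, 6, 4]
Machine loads after assignment: [22, 19, 21, 22]
LPT makespan = 22
Lower bound = max(max_job, ceil(total/4)) = max(22, 21) = 22
Ratio = 22 / 22 = 1.0

1.0


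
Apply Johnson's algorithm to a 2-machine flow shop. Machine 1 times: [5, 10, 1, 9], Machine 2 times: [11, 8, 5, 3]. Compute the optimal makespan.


Apply Johnson's rule:
  Group 1 (a <= b): [(3, 1, 5), (1, 5, 11)]
  Group 2 (a > b): [(2, 10, 8), (4, 9, 3)]
Optimal job order: [3, 1, 2, 4]
Schedule:
  Job 3: M1 done at 1, M2 done at 6
  Job 1: M1 done at 6, M2 done at 17
  Job 2: M1 done at 16, M2 done at 25
  Job 4: M1 done at 25, M2 done at 28
Makespan = 28

28


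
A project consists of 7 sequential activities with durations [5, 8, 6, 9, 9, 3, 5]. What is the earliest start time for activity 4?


Activity 4 starts after activities 1 through 3 complete.
Predecessor durations: [5, 8, 6]
ES = 5 + 8 + 6 = 19

19


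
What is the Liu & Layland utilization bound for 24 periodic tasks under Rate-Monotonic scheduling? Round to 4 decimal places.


Compute 2^(1/24) = 1.0293022366
Subtract 1: 1.0293022366 - 1 = 0.0293022366
Multiply by n: 24 * 0.0293022366 = 0.7032536784
Round to 4 dp: 0.7033

0.7033


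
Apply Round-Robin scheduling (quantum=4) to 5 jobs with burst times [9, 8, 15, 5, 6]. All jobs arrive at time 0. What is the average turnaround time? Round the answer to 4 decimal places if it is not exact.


Time quantum = 4
Execution trace:
  J1 runs 4 units, time = 4
  J2 runs 4 units, time = 8
  J3 runs 4 units, time = 12
  J4 runs 4 units, time = 16
  J5 runs 4 units, time = 20
  J1 runs 4 units, time = 24
  J2 runs 4 units, time = 28
  J3 runs 4 units, time = 32
  J4 runs 1 units, time = 33
  J5 runs 2 units, time = 35
  J1 runs 1 units, time = 36
  J3 runs 4 units, time = 40
  J3 runs 3 units, time = 43
Finish times: [36, 28, 43, 33, 35]
Average turnaround = 175/5 = 35.0

35.0


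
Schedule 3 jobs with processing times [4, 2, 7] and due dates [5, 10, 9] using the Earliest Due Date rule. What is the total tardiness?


Sort by due date (EDD order): [(4, 5), (7, 9), (2, 10)]
Compute completion times and tardiness:
  Job 1: p=4, d=5, C=4, tardiness=max(0,4-5)=0
  Job 2: p=7, d=9, C=11, tardiness=max(0,11-9)=2
  Job 3: p=2, d=10, C=13, tardiness=max(0,13-10)=3
Total tardiness = 5

5


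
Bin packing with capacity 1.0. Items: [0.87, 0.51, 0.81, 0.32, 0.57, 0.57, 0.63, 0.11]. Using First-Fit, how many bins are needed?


Place items sequentially using First-Fit:
  Item 0.87 -> new Bin 1
  Item 0.51 -> new Bin 2
  Item 0.81 -> new Bin 3
  Item 0.32 -> Bin 2 (now 0.83)
  Item 0.57 -> new Bin 4
  Item 0.57 -> new Bin 5
  Item 0.63 -> new Bin 6
  Item 0.11 -> Bin 1 (now 0.98)
Total bins used = 6

6


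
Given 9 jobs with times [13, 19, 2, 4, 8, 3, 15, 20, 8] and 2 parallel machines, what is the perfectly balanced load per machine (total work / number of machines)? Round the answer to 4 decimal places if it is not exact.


Total processing time = 13 + 19 + 2 + 4 + 8 + 3 + 15 + 20 + 8 = 92
Number of machines = 2
Ideal balanced load = 92 / 2 = 46.0

46.0


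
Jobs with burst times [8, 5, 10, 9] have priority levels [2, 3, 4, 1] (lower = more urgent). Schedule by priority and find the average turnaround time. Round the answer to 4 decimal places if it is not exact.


Sort by priority (ascending = highest first):
Order: [(1, 9), (2, 8), (3, 5), (4, 10)]
Completion times:
  Priority 1, burst=9, C=9
  Priority 2, burst=8, C=17
  Priority 3, burst=5, C=22
  Priority 4, burst=10, C=32
Average turnaround = 80/4 = 20.0

20.0


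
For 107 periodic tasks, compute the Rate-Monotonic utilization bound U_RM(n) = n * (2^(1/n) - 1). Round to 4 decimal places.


Compute 2^(1/107) = 1.0064990387
Subtract 1: 1.0064990387 - 1 = 0.0064990387
Multiply by n: 107 * 0.0064990387 = 0.6953971409
Round to 4 dp: 0.6954

0.6954


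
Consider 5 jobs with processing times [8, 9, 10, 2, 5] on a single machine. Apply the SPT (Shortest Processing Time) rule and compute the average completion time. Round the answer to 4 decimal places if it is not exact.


Sort jobs by processing time (SPT order): [2, 5, 8, 9, 10]
Compute completion times sequentially:
  Job 1: processing = 2, completes at 2
  Job 2: processing = 5, completes at 7
  Job 3: processing = 8, completes at 15
  Job 4: processing = 9, completes at 24
  Job 5: processing = 10, completes at 34
Sum of completion times = 82
Average completion time = 82/5 = 16.4

16.4


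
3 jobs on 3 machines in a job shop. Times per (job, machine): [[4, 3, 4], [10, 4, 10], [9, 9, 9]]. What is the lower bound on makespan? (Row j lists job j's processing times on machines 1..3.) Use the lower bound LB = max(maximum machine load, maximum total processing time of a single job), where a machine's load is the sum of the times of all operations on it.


Machine loads:
  Machine 1: 4 + 10 + 9 = 23
  Machine 2: 3 + 4 + 9 = 16
  Machine 3: 4 + 10 + 9 = 23
Max machine load = 23
Job totals:
  Job 1: 11
  Job 2: 24
  Job 3: 27
Max job total = 27
Lower bound = max(23, 27) = 27

27


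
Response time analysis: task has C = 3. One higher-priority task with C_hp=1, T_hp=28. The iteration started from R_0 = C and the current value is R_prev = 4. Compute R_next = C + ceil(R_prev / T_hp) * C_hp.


R_next = C + ceil(R_prev / T_hp) * C_hp
ceil(4 / 28) = ceil(0.1429) = 1
Interference = 1 * 1 = 1
R_next = 3 + 1 = 4
R_next = R_prev, so the iteration has converged (response time = 4).

4


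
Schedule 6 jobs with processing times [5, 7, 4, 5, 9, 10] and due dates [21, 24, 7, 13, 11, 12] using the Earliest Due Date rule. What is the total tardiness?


Sort by due date (EDD order): [(4, 7), (9, 11), (10, 12), (5, 13), (5, 21), (7, 24)]
Compute completion times and tardiness:
  Job 1: p=4, d=7, C=4, tardiness=max(0,4-7)=0
  Job 2: p=9, d=11, C=13, tardiness=max(0,13-11)=2
  Job 3: p=10, d=12, C=23, tardiness=max(0,23-12)=11
  Job 4: p=5, d=13, C=28, tardiness=max(0,28-13)=15
  Job 5: p=5, d=21, C=33, tardiness=max(0,33-21)=12
  Job 6: p=7, d=24, C=40, tardiness=max(0,40-24)=16
Total tardiness = 56

56


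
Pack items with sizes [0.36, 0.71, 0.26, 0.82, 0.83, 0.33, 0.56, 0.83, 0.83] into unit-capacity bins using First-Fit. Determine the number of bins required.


Place items sequentially using First-Fit:
  Item 0.36 -> new Bin 1
  Item 0.71 -> new Bin 2
  Item 0.26 -> Bin 1 (now 0.62)
  Item 0.82 -> new Bin 3
  Item 0.83 -> new Bin 4
  Item 0.33 -> Bin 1 (now 0.95)
  Item 0.56 -> new Bin 5
  Item 0.83 -> new Bin 6
  Item 0.83 -> new Bin 7
Total bins used = 7

7


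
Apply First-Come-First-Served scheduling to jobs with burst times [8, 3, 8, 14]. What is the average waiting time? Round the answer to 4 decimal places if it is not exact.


FCFS order (as given): [8, 3, 8, 14]
Waiting times:
  Job 1: wait = 0
  Job 2: wait = 8
  Job 3: wait = 11
  Job 4: wait = 19
Sum of waiting times = 38
Average waiting time = 38/4 = 9.5

9.5


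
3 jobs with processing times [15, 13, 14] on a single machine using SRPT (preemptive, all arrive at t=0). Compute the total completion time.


Since all jobs arrive at t=0, SRPT equals SPT ordering.
SPT order: [13, 14, 15]
Completion times:
  Job 1: p=13, C=13
  Job 2: p=14, C=27
  Job 3: p=15, C=42
Total completion time = 13 + 27 + 42 = 82

82


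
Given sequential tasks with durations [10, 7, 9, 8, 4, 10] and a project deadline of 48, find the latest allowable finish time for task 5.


LF(activity 5) = deadline - sum of successor durations
Successors: activities 6 through 6 with durations [10]
Sum of successor durations = 10
LF = 48 - 10 = 38

38


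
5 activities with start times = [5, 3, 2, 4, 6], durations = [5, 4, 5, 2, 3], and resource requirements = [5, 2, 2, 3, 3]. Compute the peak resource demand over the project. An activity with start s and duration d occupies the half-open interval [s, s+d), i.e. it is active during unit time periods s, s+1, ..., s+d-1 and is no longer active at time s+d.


Each activity i is active on [start_i, start_i + duration_i).
Compute total resource usage per time slot:
  t=0: active resources = [], total = 0
  t=1: active resources = [], total = 0
  t=2: active resources = [2], total = 2
  t=3: active resources = [2, 2], total = 4
  t=4: active resources = [2, 2, 3], total = 7
  t=5: active resources = [5, 2, 2, 3], total = 12
  t=6: active resources = [5, 2, 2, 3], total = 12
  t=7: active resources = [5, 3], total = 8
  t=8: active resources = [5, 3], total = 8
  t=9: active resources = [5], total = 5
Peak resource demand = 12

12


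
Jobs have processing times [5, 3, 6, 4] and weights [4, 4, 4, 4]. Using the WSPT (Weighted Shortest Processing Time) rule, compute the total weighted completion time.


Compute p/w ratios and sort ascending (WSPT): [(3, 4), (4, 4), (5, 4), (6, 4)]
Compute weighted completion times:
  Job (p=3,w=4): C=3, w*C=4*3=12
  Job (p=4,w=4): C=7, w*C=4*7=28
  Job (p=5,w=4): C=12, w*C=4*12=48
  Job (p=6,w=4): C=18, w*C=4*18=72
Total weighted completion time = 160

160


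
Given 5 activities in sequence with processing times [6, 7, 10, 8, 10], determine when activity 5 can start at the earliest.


Activity 5 starts after activities 1 through 4 complete.
Predecessor durations: [6, 7, 10, 8]
ES = 6 + 7 + 10 + 8 = 31

31


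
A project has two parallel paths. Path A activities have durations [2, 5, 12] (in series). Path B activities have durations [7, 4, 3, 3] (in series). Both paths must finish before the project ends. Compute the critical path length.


Path A total = 2 + 5 + 12 = 19
Path B total = 7 + 4 + 3 + 3 = 17
Critical path = longest path = max(19, 17) = 19

19


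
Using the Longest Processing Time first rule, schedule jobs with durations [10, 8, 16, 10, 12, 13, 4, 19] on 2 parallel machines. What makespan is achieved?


Sort jobs in decreasing order (LPT): [19, 16, 13, 12, 10, 10, 8, 4]
Assign each job to the least loaded machine:
  Machine 1: jobs [19, 12, 10, 4], load = 45
  Machine 2: jobs [16, 13, 10, 8], load = 47
Makespan = max load = 47

47


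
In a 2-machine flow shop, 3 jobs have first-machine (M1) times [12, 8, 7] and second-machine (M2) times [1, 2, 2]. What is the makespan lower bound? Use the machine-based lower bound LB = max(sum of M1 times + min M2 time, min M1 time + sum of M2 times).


LB1 = sum(M1 times) + min(M2 times) = 27 + 1 = 28
LB2 = min(M1 times) + sum(M2 times) = 7 + 5 = 12
Lower bound = max(LB1, LB2) = max(28, 12) = 28

28


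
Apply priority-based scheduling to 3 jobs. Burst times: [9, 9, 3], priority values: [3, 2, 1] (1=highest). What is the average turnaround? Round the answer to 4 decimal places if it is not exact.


Sort by priority (ascending = highest first):
Order: [(1, 3), (2, 9), (3, 9)]
Completion times:
  Priority 1, burst=3, C=3
  Priority 2, burst=9, C=12
  Priority 3, burst=9, C=21
Average turnaround = 36/3 = 12.0

12.0


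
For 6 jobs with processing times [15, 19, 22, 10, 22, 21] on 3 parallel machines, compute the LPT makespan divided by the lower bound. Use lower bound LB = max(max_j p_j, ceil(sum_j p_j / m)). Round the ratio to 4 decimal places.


LPT order: [22, 22, 21, 19, 15, 10]
Machine loads after assignment: [37, 32, 40]
LPT makespan = 40
Lower bound = max(max_job, ceil(total/3)) = max(22, 37) = 37
Ratio = 40 / 37 = 1.0811

1.0811


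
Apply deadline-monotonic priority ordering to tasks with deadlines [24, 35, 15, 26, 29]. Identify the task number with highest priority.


Sort tasks by relative deadline (ascending):
  Task 3: deadline = 15
  Task 1: deadline = 24
  Task 4: deadline = 26
  Task 5: deadline = 29
  Task 2: deadline = 35
Priority order (highest first): [3, 1, 4, 5, 2]
Highest priority task = 3

3


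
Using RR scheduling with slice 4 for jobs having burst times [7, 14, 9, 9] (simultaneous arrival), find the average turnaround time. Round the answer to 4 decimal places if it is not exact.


Time quantum = 4
Execution trace:
  J1 runs 4 units, time = 4
  J2 runs 4 units, time = 8
  J3 runs 4 units, time = 12
  J4 runs 4 units, time = 16
  J1 runs 3 units, time = 19
  J2 runs 4 units, time = 23
  J3 runs 4 units, time = 27
  J4 runs 4 units, time = 31
  J2 runs 4 units, time = 35
  J3 runs 1 units, time = 36
  J4 runs 1 units, time = 37
  J2 runs 2 units, time = 39
Finish times: [19, 39, 36, 37]
Average turnaround = 131/4 = 32.75

32.75


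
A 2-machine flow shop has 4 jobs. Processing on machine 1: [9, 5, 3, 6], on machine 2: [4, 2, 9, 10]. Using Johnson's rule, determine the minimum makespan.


Apply Johnson's rule:
  Group 1 (a <= b): [(3, 3, 9), (4, 6, 10)]
  Group 2 (a > b): [(1, 9, 4), (2, 5, 2)]
Optimal job order: [3, 4, 1, 2]
Schedule:
  Job 3: M1 done at 3, M2 done at 12
  Job 4: M1 done at 9, M2 done at 22
  Job 1: M1 done at 18, M2 done at 26
  Job 2: M1 done at 23, M2 done at 28
Makespan = 28

28


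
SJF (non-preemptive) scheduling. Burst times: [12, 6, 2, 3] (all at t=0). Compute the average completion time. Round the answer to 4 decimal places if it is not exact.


SJF order (ascending): [2, 3, 6, 12]
Completion times:
  Job 1: burst=2, C=2
  Job 2: burst=3, C=5
  Job 3: burst=6, C=11
  Job 4: burst=12, C=23
Average completion = 41/4 = 10.25

10.25


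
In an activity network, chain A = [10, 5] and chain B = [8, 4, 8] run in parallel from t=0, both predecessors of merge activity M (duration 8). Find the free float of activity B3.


ES(B3) = sum of predecessors on chain B = 12
EF(B3) = ES + duration = 12 + 8 = 20
Successor of B3 is M. ES(M) = max(sum(A), sum(B)) = max(15, 20) = 20
Free float = ES(successor) - EF(current) = 20 - 20 = 0

0


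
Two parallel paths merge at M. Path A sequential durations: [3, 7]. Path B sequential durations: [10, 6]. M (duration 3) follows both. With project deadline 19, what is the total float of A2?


Forward pass: ES(A2) = sum of predecessors on chain A = 3
EF = ES + duration = 3 + 7 = 10
Backward pass: LF(M) = deadline = 19; LS(M) = 19 - 3 = 16
LF(A2) = LS(M) - sum(successors on chain A) = 16 - 0 = 16
LS = LF - duration = 16 - 7 = 9
Total float = LS - ES = 9 - 3 = 6

6


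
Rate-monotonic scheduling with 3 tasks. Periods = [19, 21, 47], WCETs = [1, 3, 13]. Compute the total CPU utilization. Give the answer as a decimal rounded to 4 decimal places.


Compute individual utilizations (exact fractions):
  Task 1: C/T = 1/19 (approx. 0.0526)
  Task 2: C/T = 3/21 = 1/7 (approx. 0.1429)
  Task 3: C/T = 13/47 (approx. 0.2766)
Total utilization U = 1/19 + 1/7 + 13/47 = 2951/6251
Rounded to 4 decimal places: U = 0.4721
RM (Liu & Layland) bound for 3 tasks = 0.779763; compare with U = 2951/6251 (approx. 0.472084)
U <= bound, so schedulable by RM sufficient condition.

0.4721


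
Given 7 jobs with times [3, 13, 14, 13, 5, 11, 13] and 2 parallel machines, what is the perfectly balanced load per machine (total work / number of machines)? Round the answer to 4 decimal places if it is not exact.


Total processing time = 3 + 13 + 14 + 13 + 5 + 11 + 13 = 72
Number of machines = 2
Ideal balanced load = 72 / 2 = 36.0

36.0


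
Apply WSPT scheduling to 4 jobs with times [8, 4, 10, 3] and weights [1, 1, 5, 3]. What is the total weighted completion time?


Compute p/w ratios and sort ascending (WSPT): [(3, 3), (10, 5), (4, 1), (8, 1)]
Compute weighted completion times:
  Job (p=3,w=3): C=3, w*C=3*3=9
  Job (p=10,w=5): C=13, w*C=5*13=65
  Job (p=4,w=1): C=17, w*C=1*17=17
  Job (p=8,w=1): C=25, w*C=1*25=25
Total weighted completion time = 116

116


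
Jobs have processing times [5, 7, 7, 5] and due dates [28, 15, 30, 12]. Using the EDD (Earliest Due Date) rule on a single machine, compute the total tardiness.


Sort by due date (EDD order): [(5, 12), (7, 15), (5, 28), (7, 30)]
Compute completion times and tardiness:
  Job 1: p=5, d=12, C=5, tardiness=max(0,5-12)=0
  Job 2: p=7, d=15, C=12, tardiness=max(0,12-15)=0
  Job 3: p=5, d=28, C=17, tardiness=max(0,17-28)=0
  Job 4: p=7, d=30, C=24, tardiness=max(0,24-30)=0
Total tardiness = 0

0


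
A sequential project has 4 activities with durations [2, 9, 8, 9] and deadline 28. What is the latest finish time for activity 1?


LF(activity 1) = deadline - sum of successor durations
Successors: activities 2 through 4 with durations [9, 8, 9]
Sum of successor durations = 26
LF = 28 - 26 = 2

2


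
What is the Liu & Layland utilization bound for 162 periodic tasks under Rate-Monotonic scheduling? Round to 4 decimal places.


Compute 2^(1/162) = 1.0042878529
Subtract 1: 1.0042878529 - 1 = 0.0042878529
Multiply by n: 162 * 0.0042878529 = 0.6946321698
Round to 4 dp: 0.6946

0.6946


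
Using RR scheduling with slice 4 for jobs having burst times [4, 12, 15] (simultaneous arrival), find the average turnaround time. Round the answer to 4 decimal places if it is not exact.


Time quantum = 4
Execution trace:
  J1 runs 4 units, time = 4
  J2 runs 4 units, time = 8
  J3 runs 4 units, time = 12
  J2 runs 4 units, time = 16
  J3 runs 4 units, time = 20
  J2 runs 4 units, time = 24
  J3 runs 4 units, time = 28
  J3 runs 3 units, time = 31
Finish times: [4, 24, 31]
Average turnaround = 59/3 = 19.6667

19.6667


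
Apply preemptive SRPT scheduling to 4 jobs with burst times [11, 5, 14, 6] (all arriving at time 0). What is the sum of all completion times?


Since all jobs arrive at t=0, SRPT equals SPT ordering.
SPT order: [5, 6, 11, 14]
Completion times:
  Job 1: p=5, C=5
  Job 2: p=6, C=11
  Job 3: p=11, C=22
  Job 4: p=14, C=36
Total completion time = 5 + 11 + 22 + 36 = 74

74


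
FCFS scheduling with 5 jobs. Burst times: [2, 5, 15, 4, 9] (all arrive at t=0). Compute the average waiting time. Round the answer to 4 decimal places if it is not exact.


FCFS order (as given): [2, 5, 15, 4, 9]
Waiting times:
  Job 1: wait = 0
  Job 2: wait = 2
  Job 3: wait = 7
  Job 4: wait = 22
  Job 5: wait = 26
Sum of waiting times = 57
Average waiting time = 57/5 = 11.4

11.4


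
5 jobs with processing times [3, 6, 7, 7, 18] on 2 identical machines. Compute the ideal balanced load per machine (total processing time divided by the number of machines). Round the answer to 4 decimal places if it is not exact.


Total processing time = 3 + 6 + 7 + 7 + 18 = 41
Number of machines = 2
Ideal balanced load = 41 / 2 = 20.5

20.5


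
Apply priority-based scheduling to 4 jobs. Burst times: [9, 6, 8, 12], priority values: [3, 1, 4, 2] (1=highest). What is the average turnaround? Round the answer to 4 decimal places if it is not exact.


Sort by priority (ascending = highest first):
Order: [(1, 6), (2, 12), (3, 9), (4, 8)]
Completion times:
  Priority 1, burst=6, C=6
  Priority 2, burst=12, C=18
  Priority 3, burst=9, C=27
  Priority 4, burst=8, C=35
Average turnaround = 86/4 = 21.5

21.5


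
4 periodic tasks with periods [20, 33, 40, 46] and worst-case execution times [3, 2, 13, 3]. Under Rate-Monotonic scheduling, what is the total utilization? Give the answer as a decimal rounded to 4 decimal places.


Compute individual utilizations (exact fractions):
  Task 1: C/T = 3/20 (approx. 0.15)
  Task 2: C/T = 2/33 (approx. 0.0606)
  Task 3: C/T = 13/40 (approx. 0.325)
  Task 4: C/T = 3/46 (approx. 0.0652)
Total utilization U = 3/20 + 2/33 + 13/40 + 3/46 = 18241/30360
Rounded to 4 decimal places: U = 0.6008
RM (Liu & Layland) bound for 4 tasks = 0.756828; compare with U = 18241/30360 (approx. 0.600823)
U <= bound, so schedulable by RM sufficient condition.

0.6008


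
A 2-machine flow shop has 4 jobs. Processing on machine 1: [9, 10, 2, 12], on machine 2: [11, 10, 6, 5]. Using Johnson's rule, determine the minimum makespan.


Apply Johnson's rule:
  Group 1 (a <= b): [(3, 2, 6), (1, 9, 11), (2, 10, 10)]
  Group 2 (a > b): [(4, 12, 5)]
Optimal job order: [3, 1, 2, 4]
Schedule:
  Job 3: M1 done at 2, M2 done at 8
  Job 1: M1 done at 11, M2 done at 22
  Job 2: M1 done at 21, M2 done at 32
  Job 4: M1 done at 33, M2 done at 38
Makespan = 38

38


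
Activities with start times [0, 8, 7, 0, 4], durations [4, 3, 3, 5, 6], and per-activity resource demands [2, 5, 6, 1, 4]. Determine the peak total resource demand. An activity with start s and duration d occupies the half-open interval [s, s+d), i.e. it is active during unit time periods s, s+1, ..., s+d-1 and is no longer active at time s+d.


Each activity i is active on [start_i, start_i + duration_i).
Compute total resource usage per time slot:
  t=0: active resources = [2, 1], total = 3
  t=1: active resources = [2, 1], total = 3
  t=2: active resources = [2, 1], total = 3
  t=3: active resources = [2, 1], total = 3
  t=4: active resources = [1, 4], total = 5
  t=5: active resources = [4], total = 4
  t=6: active resources = [4], total = 4
  t=7: active resources = [6, 4], total = 10
  t=8: active resources = [5, 6, 4], total = 15
  t=9: active resources = [5, 6, 4], total = 15
  t=10: active resources = [5], total = 5
Peak resource demand = 15

15


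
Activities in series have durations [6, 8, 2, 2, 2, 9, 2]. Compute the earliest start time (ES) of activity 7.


Activity 7 starts after activities 1 through 6 complete.
Predecessor durations: [6, 8, 2, 2, 2, 9]
ES = 6 + 8 + 2 + 2 + 2 + 9 = 29

29


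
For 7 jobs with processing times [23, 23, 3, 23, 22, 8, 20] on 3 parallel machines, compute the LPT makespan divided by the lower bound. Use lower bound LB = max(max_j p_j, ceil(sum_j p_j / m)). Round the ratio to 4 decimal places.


LPT order: [23, 23, 23, 22, 20, 8, 3]
Machine loads after assignment: [45, 43, 34]
LPT makespan = 45
Lower bound = max(max_job, ceil(total/3)) = max(23, 41) = 41
Ratio = 45 / 41 = 1.0976

1.0976


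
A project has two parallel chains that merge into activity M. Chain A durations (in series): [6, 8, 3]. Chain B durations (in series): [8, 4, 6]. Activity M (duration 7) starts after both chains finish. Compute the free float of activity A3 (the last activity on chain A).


ES(A3) = sum of predecessors on chain A = 14
EF(A3) = ES + duration = 14 + 3 = 17
Successor of A3 is M. ES(M) = max(sum(A), sum(B)) = max(17, 18) = 18
Free float = ES(successor) - EF(current) = 18 - 17 = 1

1


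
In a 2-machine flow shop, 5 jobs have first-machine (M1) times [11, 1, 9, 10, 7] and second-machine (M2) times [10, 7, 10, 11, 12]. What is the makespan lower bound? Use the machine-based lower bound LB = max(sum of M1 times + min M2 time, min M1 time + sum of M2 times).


LB1 = sum(M1 times) + min(M2 times) = 38 + 7 = 45
LB2 = min(M1 times) + sum(M2 times) = 1 + 50 = 51
Lower bound = max(LB1, LB2) = max(45, 51) = 51

51


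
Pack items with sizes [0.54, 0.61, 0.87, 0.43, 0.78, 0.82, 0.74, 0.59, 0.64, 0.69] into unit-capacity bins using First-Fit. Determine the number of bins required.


Place items sequentially using First-Fit:
  Item 0.54 -> new Bin 1
  Item 0.61 -> new Bin 2
  Item 0.87 -> new Bin 3
  Item 0.43 -> Bin 1 (now 0.97)
  Item 0.78 -> new Bin 4
  Item 0.82 -> new Bin 5
  Item 0.74 -> new Bin 6
  Item 0.59 -> new Bin 7
  Item 0.64 -> new Bin 8
  Item 0.69 -> new Bin 9
Total bins used = 9

9


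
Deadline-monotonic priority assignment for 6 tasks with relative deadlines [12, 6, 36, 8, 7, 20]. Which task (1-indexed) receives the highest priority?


Sort tasks by relative deadline (ascending):
  Task 2: deadline = 6
  Task 5: deadline = 7
  Task 4: deadline = 8
  Task 1: deadline = 12
  Task 6: deadline = 20
  Task 3: deadline = 36
Priority order (highest first): [2, 5, 4, 1, 6, 3]
Highest priority task = 2

2


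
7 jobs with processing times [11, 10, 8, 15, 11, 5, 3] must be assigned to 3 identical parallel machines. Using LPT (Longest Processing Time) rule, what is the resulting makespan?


Sort jobs in decreasing order (LPT): [15, 11, 11, 10, 8, 5, 3]
Assign each job to the least loaded machine:
  Machine 1: jobs [15, 5], load = 20
  Machine 2: jobs [11, 10], load = 21
  Machine 3: jobs [11, 8, 3], load = 22
Makespan = max load = 22

22


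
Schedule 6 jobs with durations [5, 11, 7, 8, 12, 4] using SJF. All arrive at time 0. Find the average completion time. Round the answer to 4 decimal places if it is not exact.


SJF order (ascending): [4, 5, 7, 8, 11, 12]
Completion times:
  Job 1: burst=4, C=4
  Job 2: burst=5, C=9
  Job 3: burst=7, C=16
  Job 4: burst=8, C=24
  Job 5: burst=11, C=35
  Job 6: burst=12, C=47
Average completion = 135/6 = 22.5

22.5


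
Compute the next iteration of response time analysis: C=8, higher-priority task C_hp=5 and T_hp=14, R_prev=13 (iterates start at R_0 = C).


R_next = C + ceil(R_prev / T_hp) * C_hp
ceil(13 / 14) = ceil(0.9286) = 1
Interference = 1 * 5 = 5
R_next = 8 + 5 = 13
R_next = R_prev, so the iteration has converged (response time = 13).

13


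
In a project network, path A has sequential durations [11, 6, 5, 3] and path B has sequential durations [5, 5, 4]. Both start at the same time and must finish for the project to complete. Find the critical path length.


Path A total = 11 + 6 + 5 + 3 = 25
Path B total = 5 + 5 + 4 = 14
Critical path = longest path = max(25, 14) = 25

25


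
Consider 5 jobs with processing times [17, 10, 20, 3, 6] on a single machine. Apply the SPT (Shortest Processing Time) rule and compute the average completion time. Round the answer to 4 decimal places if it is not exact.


Sort jobs by processing time (SPT order): [3, 6, 10, 17, 20]
Compute completion times sequentially:
  Job 1: processing = 3, completes at 3
  Job 2: processing = 6, completes at 9
  Job 3: processing = 10, completes at 19
  Job 4: processing = 17, completes at 36
  Job 5: processing = 20, completes at 56
Sum of completion times = 123
Average completion time = 123/5 = 24.6

24.6


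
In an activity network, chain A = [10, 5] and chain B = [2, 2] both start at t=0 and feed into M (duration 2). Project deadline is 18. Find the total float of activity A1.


Forward pass: ES(A1) = sum of predecessors on chain A = 0
EF = ES + duration = 0 + 10 = 10
Backward pass: LF(M) = deadline = 18; LS(M) = 18 - 2 = 16
LF(A1) = LS(M) - sum(successors on chain A) = 16 - 5 = 11
LS = LF - duration = 11 - 10 = 1
Total float = LS - ES = 1 - 0 = 1

1


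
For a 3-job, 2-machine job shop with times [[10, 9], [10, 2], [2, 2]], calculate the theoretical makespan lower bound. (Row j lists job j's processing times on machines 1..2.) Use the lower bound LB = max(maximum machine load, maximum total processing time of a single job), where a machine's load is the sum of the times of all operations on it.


Machine loads:
  Machine 1: 10 + 10 + 2 = 22
  Machine 2: 9 + 2 + 2 = 13
Max machine load = 22
Job totals:
  Job 1: 19
  Job 2: 12
  Job 3: 4
Max job total = 19
Lower bound = max(22, 19) = 22

22


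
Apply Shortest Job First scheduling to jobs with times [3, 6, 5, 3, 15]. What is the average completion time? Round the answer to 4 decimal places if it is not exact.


SJF order (ascending): [3, 3, 5, 6, 15]
Completion times:
  Job 1: burst=3, C=3
  Job 2: burst=3, C=6
  Job 3: burst=5, C=11
  Job 4: burst=6, C=17
  Job 5: burst=15, C=32
Average completion = 69/5 = 13.8

13.8


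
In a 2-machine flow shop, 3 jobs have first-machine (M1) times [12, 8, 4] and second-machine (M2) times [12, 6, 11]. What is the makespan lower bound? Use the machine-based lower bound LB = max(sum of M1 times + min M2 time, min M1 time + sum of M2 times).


LB1 = sum(M1 times) + min(M2 times) = 24 + 6 = 30
LB2 = min(M1 times) + sum(M2 times) = 4 + 29 = 33
Lower bound = max(LB1, LB2) = max(30, 33) = 33

33


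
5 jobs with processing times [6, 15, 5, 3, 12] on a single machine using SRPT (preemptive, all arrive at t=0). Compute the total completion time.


Since all jobs arrive at t=0, SRPT equals SPT ordering.
SPT order: [3, 5, 6, 12, 15]
Completion times:
  Job 1: p=3, C=3
  Job 2: p=5, C=8
  Job 3: p=6, C=14
  Job 4: p=12, C=26
  Job 5: p=15, C=41
Total completion time = 3 + 8 + 14 + 26 + 41 = 92

92


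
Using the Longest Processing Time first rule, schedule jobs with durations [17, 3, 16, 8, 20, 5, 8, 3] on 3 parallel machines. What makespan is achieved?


Sort jobs in decreasing order (LPT): [20, 17, 16, 8, 8, 5, 3, 3]
Assign each job to the least loaded machine:
  Machine 1: jobs [20, 5, 3], load = 28
  Machine 2: jobs [17, 8], load = 25
  Machine 3: jobs [16, 8, 3], load = 27
Makespan = max load = 28

28


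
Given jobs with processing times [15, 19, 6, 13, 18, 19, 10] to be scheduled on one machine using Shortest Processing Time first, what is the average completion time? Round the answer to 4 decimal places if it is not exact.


Sort jobs by processing time (SPT order): [6, 10, 13, 15, 18, 19, 19]
Compute completion times sequentially:
  Job 1: processing = 6, completes at 6
  Job 2: processing = 10, completes at 16
  Job 3: processing = 13, completes at 29
  Job 4: processing = 15, completes at 44
  Job 5: processing = 18, completes at 62
  Job 6: processing = 19, completes at 81
  Job 7: processing = 19, completes at 100
Sum of completion times = 338
Average completion time = 338/7 = 48.2857

48.2857


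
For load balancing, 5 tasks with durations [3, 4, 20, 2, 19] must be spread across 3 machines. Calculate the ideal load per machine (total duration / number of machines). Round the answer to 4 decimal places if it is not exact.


Total processing time = 3 + 4 + 20 + 2 + 19 = 48
Number of machines = 3
Ideal balanced load = 48 / 3 = 16.0

16.0


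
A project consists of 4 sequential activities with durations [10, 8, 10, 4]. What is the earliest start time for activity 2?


Activity 2 starts after activities 1 through 1 complete.
Predecessor durations: [10]
ES = 10 = 10

10


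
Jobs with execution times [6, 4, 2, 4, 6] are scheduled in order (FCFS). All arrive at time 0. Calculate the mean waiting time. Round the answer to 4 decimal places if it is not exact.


FCFS order (as given): [6, 4, 2, 4, 6]
Waiting times:
  Job 1: wait = 0
  Job 2: wait = 6
  Job 3: wait = 10
  Job 4: wait = 12
  Job 5: wait = 16
Sum of waiting times = 44
Average waiting time = 44/5 = 8.8

8.8


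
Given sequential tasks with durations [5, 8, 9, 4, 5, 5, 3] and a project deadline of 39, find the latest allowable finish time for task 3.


LF(activity 3) = deadline - sum of successor durations
Successors: activities 4 through 7 with durations [4, 5, 5, 3]
Sum of successor durations = 17
LF = 39 - 17 = 22

22


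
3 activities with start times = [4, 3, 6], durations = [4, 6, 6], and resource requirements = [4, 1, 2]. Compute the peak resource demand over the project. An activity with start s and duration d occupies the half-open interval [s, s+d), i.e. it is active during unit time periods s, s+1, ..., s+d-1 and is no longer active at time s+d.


Each activity i is active on [start_i, start_i + duration_i).
Compute total resource usage per time slot:
  t=0: active resources = [], total = 0
  t=1: active resources = [], total = 0
  t=2: active resources = [], total = 0
  t=3: active resources = [1], total = 1
  t=4: active resources = [4, 1], total = 5
  t=5: active resources = [4, 1], total = 5
  t=6: active resources = [4, 1, 2], total = 7
  t=7: active resources = [4, 1, 2], total = 7
  t=8: active resources = [1, 2], total = 3
  t=9: active resources = [2], total = 2
  t=10: active resources = [2], total = 2
  t=11: active resources = [2], total = 2
Peak resource demand = 7

7


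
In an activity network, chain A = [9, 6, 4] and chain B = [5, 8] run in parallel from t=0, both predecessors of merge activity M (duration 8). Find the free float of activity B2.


ES(B2) = sum of predecessors on chain B = 5
EF(B2) = ES + duration = 5 + 8 = 13
Successor of B2 is M. ES(M) = max(sum(A), sum(B)) = max(19, 13) = 19
Free float = ES(successor) - EF(current) = 19 - 13 = 6

6


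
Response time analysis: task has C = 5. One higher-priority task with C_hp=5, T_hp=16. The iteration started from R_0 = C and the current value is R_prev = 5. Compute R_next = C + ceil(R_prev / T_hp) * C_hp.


R_next = C + ceil(R_prev / T_hp) * C_hp
ceil(5 / 16) = ceil(0.3125) = 1
Interference = 1 * 5 = 5
R_next = 5 + 5 = 10

10


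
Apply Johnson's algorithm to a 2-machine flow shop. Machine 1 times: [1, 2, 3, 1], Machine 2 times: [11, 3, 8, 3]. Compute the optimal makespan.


Apply Johnson's rule:
  Group 1 (a <= b): [(1, 1, 11), (4, 1, 3), (2, 2, 3), (3, 3, 8)]
  Group 2 (a > b): []
Optimal job order: [1, 4, 2, 3]
Schedule:
  Job 1: M1 done at 1, M2 done at 12
  Job 4: M1 done at 2, M2 done at 15
  Job 2: M1 done at 4, M2 done at 18
  Job 3: M1 done at 7, M2 done at 26
Makespan = 26

26


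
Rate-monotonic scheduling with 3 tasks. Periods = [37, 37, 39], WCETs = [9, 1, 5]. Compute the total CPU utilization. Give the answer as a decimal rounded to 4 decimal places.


Compute individual utilizations (exact fractions):
  Task 1: C/T = 9/37 (approx. 0.2432)
  Task 2: C/T = 1/37 (approx. 0.027)
  Task 3: C/T = 5/39 (approx. 0.1282)
Total utilization U = 9/37 + 1/37 + 5/39 = 575/1443
Rounded to 4 decimal places: U = 0.3985
RM (Liu & Layland) bound for 3 tasks = 0.779763; compare with U = 575/1443 (approx. 0.398475)
U <= bound, so schedulable by RM sufficient condition.

0.3985


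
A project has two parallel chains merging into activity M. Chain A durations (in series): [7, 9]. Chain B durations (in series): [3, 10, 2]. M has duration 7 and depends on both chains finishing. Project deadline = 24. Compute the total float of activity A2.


Forward pass: ES(A2) = sum of predecessors on chain A = 7
EF = ES + duration = 7 + 9 = 16
Backward pass: LF(M) = deadline = 24; LS(M) = 24 - 7 = 17
LF(A2) = LS(M) - sum(successors on chain A) = 17 - 0 = 17
LS = LF - duration = 17 - 9 = 8
Total float = LS - ES = 8 - 7 = 1

1


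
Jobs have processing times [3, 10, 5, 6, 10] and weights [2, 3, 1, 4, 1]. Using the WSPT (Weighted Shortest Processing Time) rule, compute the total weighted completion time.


Compute p/w ratios and sort ascending (WSPT): [(3, 2), (6, 4), (10, 3), (5, 1), (10, 1)]
Compute weighted completion times:
  Job (p=3,w=2): C=3, w*C=2*3=6
  Job (p=6,w=4): C=9, w*C=4*9=36
  Job (p=10,w=3): C=19, w*C=3*19=57
  Job (p=5,w=1): C=24, w*C=1*24=24
  Job (p=10,w=1): C=34, w*C=1*34=34
Total weighted completion time = 157

157


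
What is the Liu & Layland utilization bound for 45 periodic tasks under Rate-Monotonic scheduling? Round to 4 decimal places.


Compute 2^(1/45) = 1.0155225125
Subtract 1: 1.0155225125 - 1 = 0.0155225125
Multiply by n: 45 * 0.0155225125 = 0.6985130625
Round to 4 dp: 0.6985

0.6985


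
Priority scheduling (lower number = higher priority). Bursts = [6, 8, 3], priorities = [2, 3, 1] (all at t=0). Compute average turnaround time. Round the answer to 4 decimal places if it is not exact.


Sort by priority (ascending = highest first):
Order: [(1, 3), (2, 6), (3, 8)]
Completion times:
  Priority 1, burst=3, C=3
  Priority 2, burst=6, C=9
  Priority 3, burst=8, C=17
Average turnaround = 29/3 = 9.6667

9.6667


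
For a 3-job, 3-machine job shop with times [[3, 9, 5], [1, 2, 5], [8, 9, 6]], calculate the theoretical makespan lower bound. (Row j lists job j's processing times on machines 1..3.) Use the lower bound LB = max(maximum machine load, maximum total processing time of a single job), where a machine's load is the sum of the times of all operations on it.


Machine loads:
  Machine 1: 3 + 1 + 8 = 12
  Machine 2: 9 + 2 + 9 = 20
  Machine 3: 5 + 5 + 6 = 16
Max machine load = 20
Job totals:
  Job 1: 17
  Job 2: 8
  Job 3: 23
Max job total = 23
Lower bound = max(20, 23) = 23

23


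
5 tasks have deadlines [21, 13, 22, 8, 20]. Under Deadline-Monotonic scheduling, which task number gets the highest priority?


Sort tasks by relative deadline (ascending):
  Task 4: deadline = 8
  Task 2: deadline = 13
  Task 5: deadline = 20
  Task 1: deadline = 21
  Task 3: deadline = 22
Priority order (highest first): [4, 2, 5, 1, 3]
Highest priority task = 4

4


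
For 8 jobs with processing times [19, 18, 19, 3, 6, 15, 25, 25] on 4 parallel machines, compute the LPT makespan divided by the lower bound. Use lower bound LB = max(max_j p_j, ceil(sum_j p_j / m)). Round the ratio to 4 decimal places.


LPT order: [25, 25, 19, 19, 18, 15, 6, 3]
Machine loads after assignment: [31, 28, 37, 34]
LPT makespan = 37
Lower bound = max(max_job, ceil(total/4)) = max(25, 33) = 33
Ratio = 37 / 33 = 1.1212

1.1212


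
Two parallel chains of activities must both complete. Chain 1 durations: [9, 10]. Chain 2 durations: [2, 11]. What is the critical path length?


Path A total = 9 + 10 = 19
Path B total = 2 + 11 = 13
Critical path = longest path = max(19, 13) = 19

19


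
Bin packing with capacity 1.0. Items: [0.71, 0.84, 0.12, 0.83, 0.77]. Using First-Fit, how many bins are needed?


Place items sequentially using First-Fit:
  Item 0.71 -> new Bin 1
  Item 0.84 -> new Bin 2
  Item 0.12 -> Bin 1 (now 0.83)
  Item 0.83 -> new Bin 3
  Item 0.77 -> new Bin 4
Total bins used = 4

4


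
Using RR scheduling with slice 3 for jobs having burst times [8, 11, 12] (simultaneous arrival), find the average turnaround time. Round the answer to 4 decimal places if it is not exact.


Time quantum = 3
Execution trace:
  J1 runs 3 units, time = 3
  J2 runs 3 units, time = 6
  J3 runs 3 units, time = 9
  J1 runs 3 units, time = 12
  J2 runs 3 units, time = 15
  J3 runs 3 units, time = 18
  J1 runs 2 units, time = 20
  J2 runs 3 units, time = 23
  J3 runs 3 units, time = 26
  J2 runs 2 units, time = 28
  J3 runs 3 units, time = 31
Finish times: [20, 28, 31]
Average turnaround = 79/3 = 26.3333

26.3333


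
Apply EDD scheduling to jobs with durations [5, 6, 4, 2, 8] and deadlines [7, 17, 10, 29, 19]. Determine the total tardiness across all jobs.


Sort by due date (EDD order): [(5, 7), (4, 10), (6, 17), (8, 19), (2, 29)]
Compute completion times and tardiness:
  Job 1: p=5, d=7, C=5, tardiness=max(0,5-7)=0
  Job 2: p=4, d=10, C=9, tardiness=max(0,9-10)=0
  Job 3: p=6, d=17, C=15, tardiness=max(0,15-17)=0
  Job 4: p=8, d=19, C=23, tardiness=max(0,23-19)=4
  Job 5: p=2, d=29, C=25, tardiness=max(0,25-29)=0
Total tardiness = 4

4


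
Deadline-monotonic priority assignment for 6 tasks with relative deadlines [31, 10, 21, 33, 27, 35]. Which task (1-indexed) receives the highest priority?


Sort tasks by relative deadline (ascending):
  Task 2: deadline = 10
  Task 3: deadline = 21
  Task 5: deadline = 27
  Task 1: deadline = 31
  Task 4: deadline = 33
  Task 6: deadline = 35
Priority order (highest first): [2, 3, 5, 1, 4, 6]
Highest priority task = 2

2


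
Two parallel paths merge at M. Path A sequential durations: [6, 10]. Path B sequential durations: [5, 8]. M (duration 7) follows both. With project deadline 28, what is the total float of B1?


Forward pass: ES(B1) = sum of predecessors on chain B = 0
EF = ES + duration = 0 + 5 = 5
Backward pass: LF(M) = deadline = 28; LS(M) = 28 - 7 = 21
LF(B1) = LS(M) - sum(successors on chain B) = 21 - 8 = 13
LS = LF - duration = 13 - 5 = 8
Total float = LS - ES = 8 - 0 = 8

8


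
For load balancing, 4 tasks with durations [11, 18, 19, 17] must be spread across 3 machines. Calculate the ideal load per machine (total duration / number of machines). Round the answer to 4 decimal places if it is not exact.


Total processing time = 11 + 18 + 19 + 17 = 65
Number of machines = 3
Ideal balanced load = 65 / 3 = 21.6667

21.6667


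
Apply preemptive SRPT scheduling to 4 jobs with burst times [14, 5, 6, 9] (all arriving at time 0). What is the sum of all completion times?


Since all jobs arrive at t=0, SRPT equals SPT ordering.
SPT order: [5, 6, 9, 14]
Completion times:
  Job 1: p=5, C=5
  Job 2: p=6, C=11
  Job 3: p=9, C=20
  Job 4: p=14, C=34
Total completion time = 5 + 11 + 20 + 34 = 70

70


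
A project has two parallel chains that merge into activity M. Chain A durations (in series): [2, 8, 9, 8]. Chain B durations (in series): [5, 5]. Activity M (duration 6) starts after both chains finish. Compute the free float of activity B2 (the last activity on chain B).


ES(B2) = sum of predecessors on chain B = 5
EF(B2) = ES + duration = 5 + 5 = 10
Successor of B2 is M. ES(M) = max(sum(A), sum(B)) = max(27, 10) = 27
Free float = ES(successor) - EF(current) = 27 - 10 = 17

17
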